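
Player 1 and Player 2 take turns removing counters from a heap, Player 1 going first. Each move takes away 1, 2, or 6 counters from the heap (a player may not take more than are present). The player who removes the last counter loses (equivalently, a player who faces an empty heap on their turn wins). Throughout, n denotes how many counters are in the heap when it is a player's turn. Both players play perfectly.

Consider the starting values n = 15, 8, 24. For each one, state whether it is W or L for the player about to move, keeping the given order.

15: L, 8: L, 24: W

Use the standard recursion: the mover wins at a terminal position; elsewhere, the mover wins exactly when some move hands the opponent an L position.
n=0: no move; the opponent has just taken the last counter and therefore loses → W
n=1: the only move is to 0(W), a W ⇒ L
n=2: can move to 1, which is L ⇒ W
n=3: can move to 1, which is L ⇒ W
n=4: moves to 3(W), 2(W); every one is W ⇒ L
n=5: can move to 4, which is L ⇒ W
n=6: can move to 4, which is L ⇒ W
n=7: can move to 1, which is L ⇒ W
n=8: moves to 7(W), 6(W), 2(W); every one is W ⇒ L
n=9: can move to 8, which is L ⇒ W
n=10: can move to 8, which is L ⇒ W
n=11: moves to 10(W), 9(W), 5(W); every one is W ⇒ L
n=12: can move to 11, which is L ⇒ W
n=13: can move to 11, which is L ⇒ W
n=14: can move to 8, which is L ⇒ W
n=15: moves to 14(W), 13(W), 9(W); every one is W ⇒ L
n=16: can move to 15, which is L ⇒ W
n=17: can move to 15, which is L ⇒ W
n=18: moves to 17(W), 16(W), 12(W); every one is W ⇒ L
n=19: can move to 18, which is L ⇒ W
n=20: can move to 18, which is L ⇒ W
n=21: can move to 15, which is L ⇒ W
n=22: moves to 21(W), 20(W), 16(W); every one is W ⇒ L
n=23: can move to 22, which is L ⇒ W
n=24: can move to 22, which is L ⇒ W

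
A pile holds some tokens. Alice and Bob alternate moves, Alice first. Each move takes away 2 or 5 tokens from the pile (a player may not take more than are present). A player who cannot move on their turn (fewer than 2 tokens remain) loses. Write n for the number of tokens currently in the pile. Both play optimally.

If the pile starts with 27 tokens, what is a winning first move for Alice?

Remove 2, leaving 25.

Classify positions by backward induction: terminal positions (no move available) are L. From any other position, the mover wins iff some move reaches an L.
n=0: no move → L
n=1: no move → L
n=2: reaches L-position 0 → W
n=3: reaches L-position 1 → W
n=4: only reaches 2(W), which is W → L
n=5: reaches L-position 0 → W
n=6: reaches L-position 4 → W
n=7: only reaches 5(W), 2(W), all W → L
n=8: only reaches 6(W), 3(W), all W → L
n=9: reaches L-position 7 → W
n=10: reaches L-position 8 → W
n=11: only reaches 9(W), 6(W), all W → L
n=12: reaches L-position 7 → W
n=13: reaches L-position 11 → W
n=14: only reaches 12(W), 9(W), all W → L
n=15: only reaches 13(W), 10(W), all W → L
n=16: reaches L-position 14 → W
n=17: reaches L-position 15 → W
n=18: only reaches 16(W), 13(W), all W → L
n=19: reaches L-position 14 → W
n=20: reaches L-position 18 → W
n=21: only reaches 19(W), 16(W), all W → L
n=22: only reaches 20(W), 17(W), all W → L
n=23: reaches L-position 21 → W
n=24: reaches L-position 22 → W
n=25: only reaches 23(W), 20(W), all W → L
n=26: reaches L-position 21 → W
n=27: reaches L-position 25 → W
From 27, the L positions reachable in one move are: 25, 22. Any move reaching one of these is winning.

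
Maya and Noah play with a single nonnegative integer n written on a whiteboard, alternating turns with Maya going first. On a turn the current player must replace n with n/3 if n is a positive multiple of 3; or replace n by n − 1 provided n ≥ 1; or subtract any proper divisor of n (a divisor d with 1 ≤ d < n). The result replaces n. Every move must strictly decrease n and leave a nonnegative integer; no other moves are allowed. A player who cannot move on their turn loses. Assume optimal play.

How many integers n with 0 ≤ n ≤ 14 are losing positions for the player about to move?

Positions with no move are L. A position that does have a move is losing for the player to move precisely when every available move leads to a winning position for the opponent. Fill in the labels:
n=0: no move → L
n=1: W (go to 0, an L position)
n=2: L (sole option 1(W) is W)
n=3: W (go to 2, an L position)
n=4: W (go to 2, an L position)
n=5: L (sole option 4(W) is W)
n=6: W (go to 2, an L position)
n=7: L (sole option 6(W) is W)
n=8: W (go to 7, an L position)
n=9: L (options 3(W), 6(W), 8(W) are all W)
n=10: W (go to 5, an L position)
n=11: L (sole option 10(W) is W)
n=12: W (go to 9, an L position)
n=13: L (sole option 12(W) is W)
n=14: W (go to 7, an L position)
L entries with 0 ≤ n ≤ 14: n = 0, 2, 5, 7, 9, 11, 13; that makes 7.

7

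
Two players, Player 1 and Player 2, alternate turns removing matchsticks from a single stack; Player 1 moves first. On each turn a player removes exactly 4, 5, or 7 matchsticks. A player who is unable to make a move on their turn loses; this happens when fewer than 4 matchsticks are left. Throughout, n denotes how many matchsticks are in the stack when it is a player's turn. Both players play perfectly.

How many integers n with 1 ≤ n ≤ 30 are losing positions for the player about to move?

11

Use the standard recursion: the mover loses at a terminal position; elsewhere, the mover wins exactly when some move hands the opponent an L position.
n=0: no move → L
n=1: no move → L
n=2: no move → L
n=3: no move → L
n=4: can move to 0, which is L ⇒ W
n=5: can move to 1, which is L ⇒ W
n=6: can move to 2, which is L ⇒ W
n=7: can move to 3, which is L ⇒ W
n=8: can move to 3, which is L ⇒ W
n=9: can move to 2, which is L ⇒ W
n=10: can move to 3, which is L ⇒ W
n=11: moves to 7(W), 6(W), 4(W); every one is W ⇒ L
n=12: moves to 8(W), 7(W), 5(W); every one is W ⇒ L
n=13: moves to 9(W), 8(W), 6(W); every one is W ⇒ L
n=14: moves to 10(W), 9(W), 7(W); every one is W ⇒ L
n=15: can move to 11, which is L ⇒ W
n=16: can move to 12, which is L ⇒ W
n=17: can move to 13, which is L ⇒ W
n=18: can move to 14, which is L ⇒ W
n=19: can move to 14, which is L ⇒ W
n=20: can move to 13, which is L ⇒ W
n=21: can move to 14, which is L ⇒ W
n=22: moves to 18(W), 17(W), 15(W); every one is W ⇒ L
n=23: moves to 19(W), 18(W), 16(W); every one is W ⇒ L
n=24: moves to 20(W), 19(W), 17(W); every one is W ⇒ L
n=25: moves to 21(W), 20(W), 18(W); every one is W ⇒ L
n=26: can move to 22, which is L ⇒ W
n=27: can move to 23, which is L ⇒ W
n=28: can move to 24, which is L ⇒ W
n=29: can move to 25, which is L ⇒ W
n=30: can move to 25, which is L ⇒ W
L entries with 1 ≤ n ≤ 30 (n=0 is outside the asked range and is not counted): n = 1, 2, 3, 11, 12, 13, 14, 22, 23, 24, 25; that makes 11.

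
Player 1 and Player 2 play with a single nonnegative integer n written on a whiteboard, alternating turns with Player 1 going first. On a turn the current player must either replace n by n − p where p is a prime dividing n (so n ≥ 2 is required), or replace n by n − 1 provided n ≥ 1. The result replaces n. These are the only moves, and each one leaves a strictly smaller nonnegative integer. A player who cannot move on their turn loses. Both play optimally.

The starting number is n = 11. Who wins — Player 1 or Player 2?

Player 1 wins.

Build the W/L table. Terminal = L. A non-terminal position is W if it has a move to some L; otherwise it is L.
n=0: no move → L
n=1: can move to 0, which is L ⇒ W
n=2: can move to 0, which is L ⇒ W
n=3: can move to 0, which is L ⇒ W
n=4: moves to 2(W), 3(W); every one is W ⇒ L
n=5: can move to 0, which is L ⇒ W
n=6: can move to 4, which is L ⇒ W
n=7: can move to 0, which is L ⇒ W
n=8: moves to 6(W), 7(W); every one is W ⇒ L
n=9: can move to 8, which is L ⇒ W
n=10: can move to 8, which is L ⇒ W
n=11: can move to 0, which is L ⇒ W
The starting position 11 is W: Player 1 should move to 0, handing over an L position.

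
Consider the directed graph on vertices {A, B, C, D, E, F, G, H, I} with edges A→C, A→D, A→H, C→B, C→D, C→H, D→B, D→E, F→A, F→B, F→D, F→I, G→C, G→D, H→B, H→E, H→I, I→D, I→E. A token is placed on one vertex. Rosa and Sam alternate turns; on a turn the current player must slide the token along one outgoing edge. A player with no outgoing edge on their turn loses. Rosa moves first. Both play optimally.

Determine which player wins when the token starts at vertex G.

Build the W/L table. Terminal = L. A non-terminal position is W if it has a move to some L; otherwise it is L.
Every edge goes from a vertex to one that appears earlier in the order B, E, D, I, H, C, G, A, F, so processing vertices in that order labels each vertex after all of its successors.
B: no outgoing edge → L
E: no outgoing edge → L
D: reaches L-position E → W
I: reaches L-position E → W
H: reaches L-position E → W
C: reaches L-position B → W
G: only reaches C(W), D(W), all W → L
A: only reaches C(W), H(W), D(W), all W → L
F: reaches L-position A → W
Every move from G reaches a W position, so the mover loses.

Sam wins.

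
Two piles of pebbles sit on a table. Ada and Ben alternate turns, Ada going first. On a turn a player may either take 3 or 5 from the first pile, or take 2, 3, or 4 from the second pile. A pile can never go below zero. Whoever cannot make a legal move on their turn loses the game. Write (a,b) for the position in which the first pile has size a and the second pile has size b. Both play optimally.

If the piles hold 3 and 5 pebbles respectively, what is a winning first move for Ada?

Build the W/L table. Terminal = L. A non-terminal position is W if it has a move to some L; otherwise it is L.
No move ever increases a pile, so every position that can arise here has a ≤ 3 and b ≤ 5; it is enough to label the cells with 0 ≤ a ≤ 3 and 0 ≤ b ≤ 5.
Every move lowers a or b (never raises either), so fill the grid row by row in increasing a, and left to right within a row: each cell's successors are then already labelled.
      b=0  b=1  b=2  b=3  b=4  b=5
a=0:    L    L    W    W    W    W
a=1:    L    L    W    W    W    W
a=2:    L    L    W    W    W    W
a=3:    W    W    L    L    W    W
Cells with no legal move (terminal, hence L): (0,0), (0,1), (1,0), (1,1), (2,0), (2,1).
The remaining L cells, each justified by listing all of its moves:
(3,2): →(0,2)(W), (3,0)(W) — all W, so L
(3,3): →(0,3)(W), (3,1)(W), (3,0)(W) — all W, so L
Every other cell has at least one move into one of the L cells above, so it is W.
From (3,5), the L positions reachable in one move are: (3,3), (3,2). Any move reaching one of these is winning.

Move to (3,3).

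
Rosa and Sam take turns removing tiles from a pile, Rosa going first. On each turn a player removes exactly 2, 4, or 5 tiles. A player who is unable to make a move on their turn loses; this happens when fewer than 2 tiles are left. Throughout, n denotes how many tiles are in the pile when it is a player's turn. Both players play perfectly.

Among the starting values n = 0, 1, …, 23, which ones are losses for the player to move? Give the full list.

0, 1, 7, 8, 14, 15, 21, 22

Build the W/L table. Terminal = L. A non-terminal position is W if it has a move to some L; otherwise it is L.
n=0: no move → L
n=1: no move → L
n=2: W (go to 0, an L position)
n=3: W (go to 1, an L position)
n=4: W (go to 0, an L position)
n=5: W (go to 1, an L position)
n=6: W (go to 1, an L position)
n=7: L (options 5(W), 3(W), 2(W) are all W)
n=8: L (options 6(W), 4(W), 3(W) are all W)
n=9: W (go to 7, an L position)
n=10: W (go to 8, an L position)
n=11: W (go to 7, an L position)
n=12: W (go to 8, an L position)
n=13: W (go to 8, an L position)
n=14: L (options 12(W), 10(W), 9(W) are all W)
n=15: L (options 13(W), 11(W), 10(W) are all W)
n=16: W (go to 14, an L position)
n=17: W (go to 15, an L position)
n=18: W (go to 14, an L position)
n=19: W (go to 15, an L position)
n=20: W (go to 15, an L position)
n=21: L (options 19(W), 17(W), 16(W) are all W)
n=22: L (options 20(W), 18(W), 17(W) are all W)
n=23: W (go to 21, an L position)
The losing starting values of n are exactly the entries labelled L in this table (8 of them).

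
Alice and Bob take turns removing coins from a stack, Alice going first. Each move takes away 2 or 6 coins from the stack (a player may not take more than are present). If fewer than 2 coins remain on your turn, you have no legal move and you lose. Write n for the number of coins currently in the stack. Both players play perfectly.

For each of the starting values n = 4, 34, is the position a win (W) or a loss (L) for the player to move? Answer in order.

Positions with no move are L. A position that does have a move is losing for the player to move precisely when every available move leads to a winning position for the opponent. Fill in the labels:
n=0: no move → L
n=1: no move → L
n=2: reaches L-position 0 → W
n=3: reaches L-position 1 → W
n=4: only reaches 2(W), which is W → L
n=5: only reaches 3(W), which is W → L
n=6: reaches L-position 4 → W
n=7: reaches L-position 5 → W
n=8: only reaches 6(W), 2(W), all W → L
n=9: only reaches 7(W), 3(W), all W → L
n=10: reaches L-position 8 → W
n=11: reaches L-position 9 → W
n=12: only reaches 10(W), 6(W), all W → L
n=13: only reaches 11(W), 7(W), all W → L
n=14: reaches L-position 12 → W
n=15: reaches L-position 13 → W
n=16: only reaches 14(W), 10(W), all W → L
n=17: only reaches 15(W), 11(W), all W → L
n=18: reaches L-position 16 → W
n=19: reaches L-position 17 → W
n=20: only reaches 18(W), 14(W), all W → L
n=21: only reaches 19(W), 15(W), all W → L
n=22: reaches L-position 20 → W
n=23: reaches L-position 21 → W
n=24: only reaches 22(W), 18(W), all W → L
n=25: only reaches 23(W), 19(W), all W → L
n=26: reaches L-position 24 → W
n=27: reaches L-position 25 → W
n=28: only reaches 26(W), 22(W), all W → L
n=29: only reaches 27(W), 23(W), all W → L
n=30: reaches L-position 28 → W
n=31: reaches L-position 29 → W
n=32: only reaches 30(W), 26(W), all W → L
n=33: only reaches 31(W), 27(W), all W → L
n=34: reaches L-position 32 → W

4: L, 34: W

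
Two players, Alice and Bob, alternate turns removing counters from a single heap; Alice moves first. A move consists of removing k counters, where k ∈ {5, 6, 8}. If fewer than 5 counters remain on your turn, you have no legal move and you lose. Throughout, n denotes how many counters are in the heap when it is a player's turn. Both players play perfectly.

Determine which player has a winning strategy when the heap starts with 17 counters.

Bob wins.

Positions with no move are L. A position that does have a move is losing for the player to move precisely when every available move leads to a winning position for the opponent. Fill in the labels:
n=0: no move → L
n=1: no move → L
n=2: no move → L
n=3: no move → L
n=4: no move → L
n=5: reaches L-position 0 → W
n=6: reaches L-position 1 → W
n=7: reaches L-position 2 → W
n=8: reaches L-position 3 → W
n=9: reaches L-position 4 → W
n=10: reaches L-position 4 → W
n=11: reaches L-position 3 → W
n=12: reaches L-position 4 → W
n=13: only reaches 8(W), 7(W), 5(W), all W → L
n=14: only reaches 9(W), 8(W), 6(W), all W → L
n=15: only reaches 10(W), 9(W), 7(W), all W → L
n=16: only reaches 11(W), 10(W), 8(W), all W → L
n=17: only reaches 12(W), 11(W), 9(W), all W → L
Every move from 17 reaches a W position, so the mover loses.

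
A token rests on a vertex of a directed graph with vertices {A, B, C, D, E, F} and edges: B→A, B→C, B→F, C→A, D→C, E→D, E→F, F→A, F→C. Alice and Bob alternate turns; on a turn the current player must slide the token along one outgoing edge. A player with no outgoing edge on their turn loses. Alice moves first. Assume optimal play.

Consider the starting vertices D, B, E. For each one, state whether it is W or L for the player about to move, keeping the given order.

D: L, B: W, E: W

Build the W/L table. Terminal = L. A non-terminal position is W if it has a move to some L; otherwise it is L.
Every edge goes from a vertex to one that appears earlier in the order A, C, F, B, D, E, so processing vertices in that order labels each vertex after all of its successors.
A: no outgoing edge → L
C: reaches L-position A → W
F: reaches L-position A → W
B: reaches L-position A → W
D: only reaches C(W), which is W → L
E: reaches L-position D → W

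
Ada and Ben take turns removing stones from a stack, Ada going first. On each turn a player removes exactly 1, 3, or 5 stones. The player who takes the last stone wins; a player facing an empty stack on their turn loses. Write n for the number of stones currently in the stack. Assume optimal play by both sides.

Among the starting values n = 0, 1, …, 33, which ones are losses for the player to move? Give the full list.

Classify positions by backward induction: terminal positions (no move available) are L. From any other position, the mover wins iff some move reaches an L.
n=0: no move → L
n=1: →0(L), so W
n=2: →1(W) only, which is W, so L
n=3: →2(L), so W
n=4: →3(W), 1(W) — all W, so L
n=5: →4(L), so W
n=6: →5(W), 3(W), 1(W) — all W, so L
n=7: →6(L), so W
n=8: →7(W), 5(W), 3(W) — all W, so L
n=9: →8(L), so W
n=10: →9(W), 7(W), 5(W) — all W, so L
n=11: →10(L), so W
n=12: →11(W), 9(W), 7(W) — all W, so L
n=13: →12(L), so W
n=14: →13(W), 11(W), 9(W) — all W, so L
n=15: →14(L), so W
n=16: →15(W), 13(W), 11(W) — all W, so L
n=17: →16(L), so W
n=18: →17(W), 15(W), 13(W) — all W, so L
n=19: →18(L), so W
n=20: →19(W), 17(W), 15(W) — all W, so L
n=21: →20(L), so W
n=22: →21(W), 19(W), 17(W) — all W, so L
n=23: →22(L), so W
n=24: →23(W), 21(W), 19(W) — all W, so L
n=25: →24(L), so W
n=26: →25(W), 23(W), 21(W) — all W, so L
n=27: →26(L), so W
n=28: →27(W), 25(W), 23(W) — all W, so L
n=29: →28(L), so W
n=30: →29(W), 27(W), 25(W) — all W, so L
n=31: →30(L), so W
n=32: →31(W), 29(W), 27(W) — all W, so L
n=33: →32(L), so W
Reading off the rows marked L gives the requested list; there are 17 such values of n.

0, 2, 4, 6, 8, 10, 12, 14, 16, 18, 20, 22, 24, 26, 28, 30, 32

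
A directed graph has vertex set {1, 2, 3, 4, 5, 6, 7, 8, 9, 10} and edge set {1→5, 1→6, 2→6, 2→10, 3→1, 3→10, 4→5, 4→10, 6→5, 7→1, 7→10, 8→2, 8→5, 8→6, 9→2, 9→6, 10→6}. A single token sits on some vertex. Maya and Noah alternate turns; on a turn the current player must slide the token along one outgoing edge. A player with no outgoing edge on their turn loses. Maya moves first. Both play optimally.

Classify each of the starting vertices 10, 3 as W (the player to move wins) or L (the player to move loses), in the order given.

Label each position W (a win for the player to move) or L (a loss). A position with no legal move is L; any other position is W exactly when some move reaches an L, and L when every move reaches a W.
Every edge goes from a vertex to one that appears earlier in the order 5, 6, 10, 4, 2, 1, 9, 8, 7, 3, so processing vertices in that order labels each vertex after all of its successors.
5: no outgoing edge → L
6: can move to 5, which is L ⇒ W
10: the only move is to 6(W), a W ⇒ L
4: can move to 10, which is L ⇒ W
2: can move to 10, which is L ⇒ W
1: can move to 5, which is L ⇒ W
9: moves to 2(W), 6(W); every one is W ⇒ L
8: can move to 5, which is L ⇒ W
7: can move to 10, which is L ⇒ W
3: can move to 10, which is L ⇒ W

10: L, 3: W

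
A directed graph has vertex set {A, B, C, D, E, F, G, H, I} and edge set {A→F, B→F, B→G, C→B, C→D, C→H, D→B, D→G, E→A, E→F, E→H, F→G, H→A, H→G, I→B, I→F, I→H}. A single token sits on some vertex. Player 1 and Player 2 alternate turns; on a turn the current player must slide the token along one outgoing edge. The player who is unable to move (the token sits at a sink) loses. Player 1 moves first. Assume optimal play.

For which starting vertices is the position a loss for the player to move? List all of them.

Label each position W (a win for the player to move) or L (a loss). A position with no legal move is L; any other position is W exactly when some move reaches an L, and L when every move reaches a W.
Every edge goes from a vertex to one that appears earlier in the order G, F, B, D, A, H, E, I, C, so processing vertices in that order labels each vertex after all of its successors.
G: no outgoing edge → L
F: →G(L), so W
B: →G(L), so W
D: →G(L), so W
A: →F(W) only, which is W, so L
H: →A(L), so W
E: →A(L), so W
I: →H(W), B(W), F(W) — all W, so L
C: →H(W), D(W), B(W) — all W, so L
The losing starting vertices are exactly the entries labelled L in this table (4 of them).

A, C, G, I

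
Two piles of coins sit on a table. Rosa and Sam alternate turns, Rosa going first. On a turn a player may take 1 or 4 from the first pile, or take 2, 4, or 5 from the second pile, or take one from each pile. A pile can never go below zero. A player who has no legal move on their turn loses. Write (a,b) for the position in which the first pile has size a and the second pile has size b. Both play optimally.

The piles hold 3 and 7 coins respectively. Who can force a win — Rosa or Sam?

Classify positions by backward induction: terminal positions (no move available) are L. From any other position, the mover wins iff some move reaches an L.
No move ever increases a pile, so every position that can arise here has a ≤ 3 and b ≤ 7; it is enough to label the cells with 0 ≤ a ≤ 3 and 0 ≤ b ≤ 7.
Every move lowers a or b (never raises either), so fill the grid row by row in increasing a, and left to right within a row: each cell's successors are then already labelled.
      b=0  b=1  b=2  b=3  b=4  b=5  b=6  b=7
a=0:    L    L    W    W    W    W    W    L
a=1:    W    W    W    L    L    W    W    W
a=2:    L    L    W    W    W    W    W    L
a=3:    W    W    W    L    L    W    W    W
Cells with no legal move (terminal, hence L): (0,0), (0,1).
The remaining L cells, each justified by listing all of its moves:
(0,7): L (options (0,5)(W), (0,3)(W), (0,2)(W) are all W)
(1,3): L (options (0,3)(W), (1,1)(W), (0,2)(W) are all W)
(1,4): L (options (0,4)(W), (1,2)(W), (1,0)(W), (0,3)(W) are all W)
(2,0): L (sole option (1,0)(W) is W)
(2,1): L (options (1,1)(W), (1,0)(W) are all W)
(2,7): L (options (1,7)(W), (2,5)(W), (2,3)(W), (2,2)(W), (1,6)(W) are all W)
(3,3): L (options (2,3)(W), (3,1)(W), (2,2)(W) are all W)
(3,4): L (options (2,4)(W), (3,2)(W), (3,0)(W), (2,3)(W) are all W)
Every other cell has at least one move into one of the L cells above, so it is W.
The starting position (3,7) is W: Rosa should move to (2,7), handing over an L position.

Rosa wins.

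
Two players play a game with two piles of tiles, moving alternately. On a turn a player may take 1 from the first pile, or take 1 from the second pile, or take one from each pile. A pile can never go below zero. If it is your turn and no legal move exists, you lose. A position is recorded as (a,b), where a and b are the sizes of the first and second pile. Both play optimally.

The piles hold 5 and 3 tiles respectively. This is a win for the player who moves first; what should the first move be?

Move to (4,2).

Use the standard recursion: the mover loses at a terminal position; elsewhere, the mover wins exactly when some move hands the opponent an L position.
No move ever increases a pile, so every position that can arise here has a ≤ 5 and b ≤ 3; it is enough to label the cells with 0 ≤ a ≤ 5 and 0 ≤ b ≤ 3.
Every move lowers a or b (never raises either), so fill the grid row by row in increasing a, and left to right within a row: each cell's successors are then already labelled.
      b=0  b=1  b=2  b=3
a=0:    L    W    L    W
a=1:    W    W    W    W
a=2:    L    W    L    W
a=3:    W    W    W    W
a=4:    L    W    L    W
a=5:    W    W    W    W
Cells with no legal move (terminal, hence L): (0,0).
The remaining L cells, each justified by listing all of its moves:
(0,2): L (sole option (0,1)(W) is W)
(2,0): L (sole option (1,0)(W) is W)
(2,2): L (options (1,2)(W), (2,1)(W), (1,1)(W) are all W)
(4,0): L (sole option (3,0)(W) is W)
(4,2): L (options (3,2)(W), (4,1)(W), (3,1)(W) are all W)
Every other cell has at least one move into one of the L cells above, so it is W.
From (5,3), the L positions reachable in one move are: (4,2).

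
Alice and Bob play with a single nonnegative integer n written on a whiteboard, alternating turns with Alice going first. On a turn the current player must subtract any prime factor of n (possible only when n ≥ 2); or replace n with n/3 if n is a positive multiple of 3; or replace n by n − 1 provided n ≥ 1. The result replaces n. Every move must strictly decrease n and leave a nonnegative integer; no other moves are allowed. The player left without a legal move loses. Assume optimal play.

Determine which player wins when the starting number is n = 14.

Positions with no move are L. A position that does have a move is losing for the player to move precisely when every available move leads to a winning position for the opponent. Fill in the labels:
n=0: no move → L
n=1: can move to 0, which is L ⇒ W
n=2: can move to 0, which is L ⇒ W
n=3: can move to 0, which is L ⇒ W
n=4: moves to 2(W), 3(W); every one is W ⇒ L
n=5: can move to 0, which is L ⇒ W
n=6: can move to 4, which is L ⇒ W
n=7: can move to 0, which is L ⇒ W
n=8: moves to 6(W), 7(W); every one is W ⇒ L
n=9: can move to 8, which is L ⇒ W
n=10: can move to 8, which is L ⇒ W
n=11: can move to 0, which is L ⇒ W
n=12: can move to 4, which is L ⇒ W
n=13: can move to 0, which is L ⇒ W
n=14: moves to 7(W), 12(W), 13(W); every one is W ⇒ L
Every move from 14 reaches a W position, so the mover loses.

Bob wins.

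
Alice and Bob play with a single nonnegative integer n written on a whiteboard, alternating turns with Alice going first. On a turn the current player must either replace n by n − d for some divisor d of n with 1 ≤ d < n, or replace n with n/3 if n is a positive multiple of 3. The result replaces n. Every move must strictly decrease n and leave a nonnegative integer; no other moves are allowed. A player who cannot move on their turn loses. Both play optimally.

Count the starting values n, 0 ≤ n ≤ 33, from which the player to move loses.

Build the W/L table. Terminal = L. A non-terminal position is W if it has a move to some L; otherwise it is L.
n=0: no move → L
n=1: no move → L
n=2: →1(L), so W
n=3: →1(L), so W
n=4: →2(W), 3(W) — all W, so L
n=5: →4(L), so W
n=6: →4(L), so W
n=7: →6(W) only, which is W, so L
n=8: →4(L), so W
n=9: →3(W), 6(W), 8(W) — all W, so L
n=10: →9(L), so W
n=11: →10(W) only, which is W, so L
n=12: →4(L), so W
n=13: →12(W) only, which is W, so L
n=14: →7(L), so W
n=15: →5(W), 10(W), 12(W), 14(W) — all W, so L
n=16: →15(L), so W
n=17: →16(W) only, which is W, so L
n=18: →9(L), so W
n=19: →18(W) only, which is W, so L
n=20: →15(L), so W
n=21: →7(L), so W
n=22: →11(L), so W
n=23: →22(W) only, which is W, so L
n=24: →23(L), so W
n=25: →20(W), 24(W) — all W, so L
n=26: →13(L), so W
n=27: →9(L), so W
n=28: →14(W), 21(W), 24(W), 26(W), 27(W) — all W, so L
n=29: →28(L), so W
n=30: →15(L), so W
n=31: →30(W) only, which is W, so L
n=32: →28(L), so W
n=33: →11(L), so W
L entries with 0 ≤ n ≤ 33: n = 0, 1, 4, 7, 9, 11, 13, 15, 17, 19, 23, 25, 28, 31; that makes 14.

14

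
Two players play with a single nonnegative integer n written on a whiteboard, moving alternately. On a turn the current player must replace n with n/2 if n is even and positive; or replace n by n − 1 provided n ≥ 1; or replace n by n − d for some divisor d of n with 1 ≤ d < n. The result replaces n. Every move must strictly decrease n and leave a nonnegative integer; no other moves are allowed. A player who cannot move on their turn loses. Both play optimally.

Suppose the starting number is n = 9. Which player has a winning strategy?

Use the standard recursion: the mover loses at a terminal position; elsewhere, the mover wins exactly when some move hands the opponent an L position.
n=0: no move → L
n=1: →0(L), so W
n=2: →1(W) only, which is W, so L
n=3: →2(L), so W
n=4: →2(L), so W
n=5: →4(W) only, which is W, so L
n=6: →5(L), so W
n=7: →6(W) only, which is W, so L
n=8: →7(L), so W
n=9: →6(W), 8(W) — all W, so L
Every move from 9 reaches a W position, so the mover loses.

The second player wins.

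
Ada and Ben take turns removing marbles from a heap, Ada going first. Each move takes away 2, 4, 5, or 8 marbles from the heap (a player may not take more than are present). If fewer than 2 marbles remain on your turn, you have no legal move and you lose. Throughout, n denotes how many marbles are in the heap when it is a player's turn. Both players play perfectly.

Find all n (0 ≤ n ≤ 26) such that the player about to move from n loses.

0, 1, 7, 10, 13, 16, 19, 22, 25

Build the W/L table. Terminal = L. A non-terminal position is W if it has a move to some L; otherwise it is L.
n=0: no move → L
n=1: no move → L
n=2: reaches L-position 0 → W
n=3: reaches L-position 1 → W
n=4: reaches L-position 0 → W
n=5: reaches L-position 1 → W
n=6: reaches L-position 1 → W
n=7: only reaches 5(W), 3(W), 2(W), all W → L
n=8: reaches L-position 0 → W
n=9: reaches L-position 7 → W
n=10: only reaches 8(W), 6(W), 5(W), 2(W), all W → L
n=11: reaches L-position 7 → W
n=12: reaches L-position 10 → W
n=13: only reaches 11(W), 9(W), 8(W), 5(W), all W → L
n=14: reaches L-position 10 → W
n=15: reaches L-position 13 → W
n=16: only reaches 14(W), 12(W), 11(W), 8(W), all W → L
n=17: reaches L-position 13 → W
n=18: reaches L-position 16 → W
n=19: only reaches 17(W), 15(W), 14(W), 11(W), all W → L
n=20: reaches L-position 16 → W
n=21: reaches L-position 19 → W
n=22: only reaches 20(W), 18(W), 17(W), 14(W), all W → L
n=23: reaches L-position 19 → W
n=24: reaches L-position 22 → W
n=25: only reaches 23(W), 21(W), 20(W), 17(W), all W → L
n=26: reaches L-position 22 → W
The losing starting values of n are exactly the entries labelled L in this table (9 of them).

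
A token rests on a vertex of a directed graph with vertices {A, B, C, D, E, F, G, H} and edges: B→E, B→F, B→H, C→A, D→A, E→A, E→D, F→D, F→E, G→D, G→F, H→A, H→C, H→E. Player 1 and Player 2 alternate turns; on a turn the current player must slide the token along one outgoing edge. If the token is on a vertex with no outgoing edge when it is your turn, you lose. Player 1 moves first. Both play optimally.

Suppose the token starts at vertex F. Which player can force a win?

Use the standard recursion: the mover loses at a terminal position; elsewhere, the mover wins exactly when some move hands the opponent an L position.
Every edge goes from a vertex to one that appears earlier in the order A, D, E, F, C, H, G, B, so processing vertices in that order labels each vertex after all of its successors.
A: no outgoing edge → L
D: can move to A, which is L ⇒ W
E: can move to A, which is L ⇒ W
F: moves to E(W), D(W); every one is W ⇒ L
C: can move to A, which is L ⇒ W
H: can move to A, which is L ⇒ W
G: can move to F, which is L ⇒ W
B: can move to F, which is L ⇒ W
The starting position F is L: whatever Player 1 does, the opponent receives a W position.

Player 2 wins.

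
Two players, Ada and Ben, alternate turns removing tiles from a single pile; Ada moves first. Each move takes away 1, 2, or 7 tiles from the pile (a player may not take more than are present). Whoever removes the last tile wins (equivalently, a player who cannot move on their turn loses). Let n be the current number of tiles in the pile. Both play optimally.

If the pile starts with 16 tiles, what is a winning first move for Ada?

Use the standard recursion: the mover loses at a terminal position; elsewhere, the mover wins exactly when some move hands the opponent an L position.
n=0: no move → L
n=1: W (go to 0, an L position)
n=2: W (go to 0, an L position)
n=3: L (options 2(W), 1(W) are all W)
n=4: W (go to 3, an L position)
n=5: W (go to 3, an L position)
n=6: L (options 5(W), 4(W) are all W)
n=7: W (go to 6, an L position)
n=8: W (go to 6, an L position)
n=9: L (options 8(W), 7(W), 2(W) are all W)
n=10: W (go to 9, an L position)
n=11: W (go to 9, an L position)
n=12: L (options 11(W), 10(W), 5(W) are all W)
n=13: W (go to 12, an L position)
n=14: W (go to 12, an L position)
n=15: L (options 14(W), 13(W), 8(W) are all W)
n=16: W (go to 15, an L position)
From 16, the L positions reachable in one move are: 15, 9. Any move reaching one of these is winning.

Remove 1, leaving 15.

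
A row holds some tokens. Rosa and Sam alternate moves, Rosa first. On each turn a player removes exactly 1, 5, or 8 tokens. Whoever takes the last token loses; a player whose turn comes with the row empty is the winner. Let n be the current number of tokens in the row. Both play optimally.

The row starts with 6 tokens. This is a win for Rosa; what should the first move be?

Work bottom-up. With no move the player to move wins. Otherwise the position is W if at least one move leads to an L position for the opponent, and L if every move leads to a W.
n=0: no move; the opponent has just taken the last token and therefore loses → W
n=1: L (sole option 0(W) is W)
n=2: W (go to 1, an L position)
n=3: L (sole option 2(W) is W)
n=4: W (go to 3, an L position)
n=5: L (options 4(W), 0(W) are all W)
n=6: W (go to 5, an L position)
From 6, the L positions reachable in one move are: 5, 1. Any move reaching one of these is winning.

Remove 1, leaving 5.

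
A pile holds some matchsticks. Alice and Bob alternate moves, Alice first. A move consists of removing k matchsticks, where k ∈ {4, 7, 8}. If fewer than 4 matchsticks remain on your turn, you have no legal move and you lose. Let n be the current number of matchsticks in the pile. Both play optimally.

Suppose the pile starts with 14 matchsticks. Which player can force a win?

Compute win/loss labels from the base case upward. A position with no move is L. Any other position is W if it can reach an L in one move, else L.
n=0: no move → L
n=1: no move → L
n=2: no move → L
n=3: no move → L
n=4: W (go to 0, an L position)
n=5: W (go to 1, an L position)
n=6: W (go to 2, an L position)
n=7: W (go to 3, an L position)
n=8: W (go to 1, an L position)
n=9: W (go to 2, an L position)
n=10: W (go to 3, an L position)
n=11: W (go to 3, an L position)
n=12: L (options 8(W), 5(W), 4(W) are all W)
n=13: L (options 9(W), 6(W), 5(W) are all W)
n=14: L (options 10(W), 7(W), 6(W) are all W)
Every move from 14 reaches a W position, so the mover loses.

Bob wins.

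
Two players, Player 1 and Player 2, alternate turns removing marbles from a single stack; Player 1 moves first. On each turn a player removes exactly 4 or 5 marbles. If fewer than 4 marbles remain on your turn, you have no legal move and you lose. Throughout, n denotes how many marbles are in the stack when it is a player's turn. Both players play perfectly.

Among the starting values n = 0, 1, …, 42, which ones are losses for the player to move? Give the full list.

Build the W/L table. Terminal = L. A non-terminal position is W if it has a move to some L; otherwise it is L.
n=0: no move → L
n=1: no move → L
n=2: no move → L
n=3: no move → L
n=4: W (go to 0, an L position)
n=5: W (go to 1, an L position)
n=6: W (go to 2, an L position)
n=7: W (go to 3, an L position)
n=8: W (go to 3, an L position)
n=9: L (options 5(W), 4(W) are all W)
n=10: L (options 6(W), 5(W) are all W)
n=11: L (options 7(W), 6(W) are all W)
n=12: L (options 8(W), 7(W) are all W)
n=13: W (go to 9, an L position)
n=14: W (go to 10, an L position)
n=15: W (go to 11, an L position)
n=16: W (go to 12, an L position)
n=17: W (go to 12, an L position)
n=18: L (options 14(W), 13(W) are all W)
n=19: L (options 15(W), 14(W) are all W)
n=20: L (options 16(W), 15(W) are all W)
n=21: L (options 17(W), 16(W) are all W)
n=22: W (go to 18, an L position)
n=23: W (go to 19, an L position)
n=24: W (go to 20, an L position)
n=25: W (go to 21, an L position)
n=26: W (go to 21, an L position)
n=27: L (options 23(W), 22(W) are all W)
n=28: L (options 24(W), 23(W) are all W)
n=29: L (options 25(W), 24(W) are all W)
n=30: L (options 26(W), 25(W) are all W)
n=31: W (go to 27, an L position)
n=32: W (go to 28, an L position)
n=33: W (go to 29, an L position)
n=34: W (go to 30, an L position)
n=35: W (go to 30, an L position)
n=36: L (options 32(W), 31(W) are all W)
n=37: L (options 33(W), 32(W) are all W)
n=38: L (options 34(W), 33(W) are all W)
n=39: L (options 35(W), 34(W) are all W)
n=40: W (go to 36, an L position)
n=41: W (go to 37, an L position)
n=42: W (go to 38, an L position)
Reading off the rows marked L gives the requested list; there are 20 such values of n.

0, 1, 2, 3, 9, 10, 11, 12, 18, 19, 20, 21, 27, 28, 29, 30, 36, 37, 38, 39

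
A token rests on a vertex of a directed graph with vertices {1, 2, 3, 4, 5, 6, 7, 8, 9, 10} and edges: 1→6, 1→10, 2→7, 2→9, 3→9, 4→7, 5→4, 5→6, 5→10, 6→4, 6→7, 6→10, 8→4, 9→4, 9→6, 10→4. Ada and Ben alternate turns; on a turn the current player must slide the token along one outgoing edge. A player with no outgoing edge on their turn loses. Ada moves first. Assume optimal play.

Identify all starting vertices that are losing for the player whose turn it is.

7, 8, 9, 10

Compute win/loss labels from the base case upward. A position with no move is L. Any other position is W if it can reach an L in one move, else L.
Every edge goes from a vertex to one that appears earlier in the order 7, 4, 10, 6, 9, 5, 2, 3, 1, 8, so processing vertices in that order labels each vertex after all of its successors.
7: no outgoing edge → L
4: W (go to 7, an L position)
10: L (sole option 4(W) is W)
6: W (go to 10, an L position)
9: L (options 6(W), 4(W) are all W)
5: W (go to 10, an L position)
2: W (go to 9, an L position)
3: W (go to 9, an L position)
1: W (go to 10, an L position)
8: L (sole option 4(W) is W)
The losing starting vertices are exactly the entries labelled L in this table (4 of them).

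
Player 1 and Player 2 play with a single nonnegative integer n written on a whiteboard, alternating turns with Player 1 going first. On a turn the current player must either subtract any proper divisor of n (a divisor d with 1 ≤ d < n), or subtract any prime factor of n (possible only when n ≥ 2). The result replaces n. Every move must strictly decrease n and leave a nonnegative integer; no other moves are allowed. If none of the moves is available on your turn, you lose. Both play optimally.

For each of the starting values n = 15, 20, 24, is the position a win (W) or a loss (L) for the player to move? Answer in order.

Use the standard recursion: the mover loses at a terminal position; elsewhere, the mover wins exactly when some move hands the opponent an L position.
n=0: no move → L
n=1: no move → L
n=2: can move to 0, which is L ⇒ W
n=3: can move to 0, which is L ⇒ W
n=4: moves to 2(W), 3(W); every one is W ⇒ L
n=5: can move to 0, which is L ⇒ W
n=6: can move to 4, which is L ⇒ W
n=7: can move to 0, which is L ⇒ W
n=8: can move to 4, which is L ⇒ W
n=9: moves to 6(W), 8(W); every one is W ⇒ L
n=10: can move to 9, which is L ⇒ W
n=11: can move to 0, which is L ⇒ W
n=12: can move to 9, which is L ⇒ W
n=13: can move to 0, which is L ⇒ W
n=14: moves to 7(W), 12(W), 13(W); every one is W ⇒ L
n=15: can move to 14, which is L ⇒ W
n=16: can move to 14, which is L ⇒ W
n=17: can move to 0, which is L ⇒ W
n=18: can move to 9, which is L ⇒ W
n=19: can move to 0, which is L ⇒ W
n=20: moves to 10(W), 15(W), 16(W), 18(W), 19(W); every one is W ⇒ L
n=21: can move to 14, which is L ⇒ W
n=22: can move to 20, which is L ⇒ W
n=23: can move to 0, which is L ⇒ W
n=24: can move to 20, which is L ⇒ W

15: W, 20: L, 24: W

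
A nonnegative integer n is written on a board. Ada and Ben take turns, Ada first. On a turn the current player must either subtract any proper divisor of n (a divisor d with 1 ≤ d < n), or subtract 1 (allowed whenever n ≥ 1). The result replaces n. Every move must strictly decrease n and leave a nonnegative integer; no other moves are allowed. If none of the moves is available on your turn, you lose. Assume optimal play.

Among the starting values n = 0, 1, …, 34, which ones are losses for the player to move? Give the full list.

Positions with no move are L. A position that does have a move is losing for the player to move precisely when every available move leads to a winning position for the opponent. Fill in the labels:
n=0: no move → L
n=1: W (go to 0, an L position)
n=2: L (sole option 1(W) is W)
n=3: W (go to 2, an L position)
n=4: W (go to 2, an L position)
n=5: L (sole option 4(W) is W)
n=6: W (go to 5, an L position)
n=7: L (sole option 6(W) is W)
n=8: W (go to 7, an L position)
n=9: L (options 6(W), 8(W) are all W)
n=10: W (go to 5, an L position)
n=11: L (sole option 10(W) is W)
n=12: W (go to 9, an L position)
n=13: L (sole option 12(W) is W)
n=14: W (go to 7, an L position)
n=15: L (options 10(W), 12(W), 14(W) are all W)
n=16: W (go to 15, an L position)
n=17: L (sole option 16(W) is W)
n=18: W (go to 9, an L position)
n=19: L (sole option 18(W) is W)
n=20: W (go to 15, an L position)
n=21: L (options 14(W), 18(W), 20(W) are all W)
n=22: W (go to 11, an L position)
n=23: L (sole option 22(W) is W)
n=24: W (go to 21, an L position)
n=25: L (options 20(W), 24(W) are all W)
n=26: W (go to 13, an L position)
n=27: L (options 18(W), 24(W), 26(W) are all W)
n=28: W (go to 21, an L position)
n=29: L (sole option 28(W) is W)
n=30: W (go to 15, an L position)
n=31: L (sole option 30(W) is W)
n=32: W (go to 31, an L position)
n=33: L (options 22(W), 30(W), 32(W) are all W)
n=34: W (go to 17, an L position)
Reading off the rows marked L gives the requested list; there are 17 such values of n.

0, 2, 5, 7, 9, 11, 13, 15, 17, 19, 21, 23, 25, 27, 29, 31, 33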